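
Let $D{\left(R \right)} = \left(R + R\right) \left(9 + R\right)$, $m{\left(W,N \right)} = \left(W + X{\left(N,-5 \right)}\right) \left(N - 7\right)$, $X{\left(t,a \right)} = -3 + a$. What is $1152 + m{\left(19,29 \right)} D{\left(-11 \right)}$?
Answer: $11800$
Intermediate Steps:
$m{\left(W,N \right)} = \left(-8 + W\right) \left(-7 + N\right)$ ($m{\left(W,N \right)} = \left(W - 8\right) \left(N - 7\right) = \left(W - 8\right) \left(-7 + N\right) = \left(-8 + W\right) \left(-7 + N\right)$)
$D{\left(R \right)} = 2 R \left(9 + R\right)$
$1152 + m{\left(19,29 \right)} D{\left(-11 \right)} = 1152 + \left(56 - 232 - 133 + 29 \cdot 19\right) 2 \left(-11\right) \left(9 - 11\right) = 1152 + \left(56 - 232 - 133 + 551\right) 2 \left(-11\right) \left(-2\right) = 1152 + 242 \cdot 44 = 1152 + 10648 = 11800$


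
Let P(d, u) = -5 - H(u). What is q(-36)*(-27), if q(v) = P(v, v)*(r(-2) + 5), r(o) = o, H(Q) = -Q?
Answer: 3321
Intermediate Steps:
P(d, u) = -5 + u (P(d, u) = -5 - (-1)*u = -5 + u)
q(v) = -15 + 3*v (q(v) = (-5 + v)*(-2 + 5) = (-5 + v)*3 = -15 + 3*v)
q(-36)*(-27) = (-15 + 3*(-36))*(-27) = (-15 - 108)*(-27) = -123*(-27) = 3321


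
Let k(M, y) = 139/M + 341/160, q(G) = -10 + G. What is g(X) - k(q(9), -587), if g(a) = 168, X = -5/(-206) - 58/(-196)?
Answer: 48779/160 ≈ 304.87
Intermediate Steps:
k(M, y) = 341/160 + 139/M (k(M, y) = 139/M + 341*(1/160) = 139/M + 341/160 = 341/160 + 139/M)
X = 1616/5047 (X = -5*(-1/206) - 58*(-1/196) = 5/206 + 29/98 = 1616/5047 ≈ 0.32019)
g(X) - k(q(9), -587) = 168 - (341/160 + 139/(-10 + 9)) = 168 - (341/160 + 139/(-1)) = 168 - (341/160 + 139*(-1)) = 168 - (341/160 - 139) = 168 - 1*(-21899/160) = 168 + 21899/160 = 48779/160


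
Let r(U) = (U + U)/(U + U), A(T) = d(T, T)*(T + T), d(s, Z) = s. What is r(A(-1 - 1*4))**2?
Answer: 1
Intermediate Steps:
A(T) = 2*T**2 (A(T) = T*(T + T) = T*(2*T) = 2*T**2)
r(U) = 1 (r(U) = (2*U)/((2*U)) = (2*U)*(1/(2*U)) = 1)
r(A(-1 - 1*4))**2 = 1**2 = 1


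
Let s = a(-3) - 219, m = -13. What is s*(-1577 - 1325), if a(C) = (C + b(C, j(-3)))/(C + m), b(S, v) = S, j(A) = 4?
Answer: 2537799/4 ≈ 6.3445e+5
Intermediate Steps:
a(C) = 2*C/(-13 + C) (a(C) = (C + C)/(C - 13) = (2*C)/(-13 + C) = 2*C/(-13 + C))
s = -1749/8 (s = 2*(-3)/(-13 - 3) - 219 = 2*(-3)/(-16) - 219 = 2*(-3)*(-1/16) - 219 = 3/8 - 219 = -1749/8 ≈ -218.63)
s*(-1577 - 1325) = -1749*(-1577 - 1325)/8 = -1749/8*(-2902) = 2537799/4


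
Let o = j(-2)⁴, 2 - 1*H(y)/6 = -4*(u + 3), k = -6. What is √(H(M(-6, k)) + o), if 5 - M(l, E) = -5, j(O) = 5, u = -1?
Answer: √685 ≈ 26.173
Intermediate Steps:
M(l, E) = 10 (M(l, E) = 5 - 1*(-5) = 5 + 5 = 10)
H(y) = 60 (H(y) = 12 - (-24)*(-1 + 3) = 12 - (-24)*2 = 12 - 6*(-8) = 12 + 48 = 60)
o = 625 (o = 5⁴ = 625)
√(H(M(-6, k)) + o) = √(60 + 625) = √685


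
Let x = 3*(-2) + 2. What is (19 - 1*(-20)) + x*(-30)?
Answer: 159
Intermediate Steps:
x = -4 (x = -6 + 2 = -4)
(19 - 1*(-20)) + x*(-30) = (19 - 1*(-20)) - 4*(-30) = (19 + 20) + 120 = 39 + 120 = 159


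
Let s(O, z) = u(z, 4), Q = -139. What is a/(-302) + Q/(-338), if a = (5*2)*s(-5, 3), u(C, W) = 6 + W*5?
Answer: -22951/51038 ≈ -0.44968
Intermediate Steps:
u(C, W) = 6 + 5*W
s(O, z) = 26 (s(O, z) = 6 + 5*4 = 6 + 20 = 26)
a = 260 (a = (5*2)*26 = 10*26 = 260)
a/(-302) + Q/(-338) = 260/(-302) - 139/(-338) = 260*(-1/302) - 139*(-1/338) = -130/151 + 139/338 = -22951/51038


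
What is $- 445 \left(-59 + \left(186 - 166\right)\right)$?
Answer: $17355$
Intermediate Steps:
$- 445 \left(-59 + \left(186 - 166\right)\right) = - 445 \left(-59 + 20\right) = \left(-445\right) \left(-39\right) = 17355$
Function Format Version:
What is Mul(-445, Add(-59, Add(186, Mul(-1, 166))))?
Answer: 17355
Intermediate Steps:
Mul(-445, Add(-59, Add(186, Mul(-1, 166)))) = Mul(-445, Add(-59, Add(186, -166))) = Mul(-445, Add(-59, 20)) = Mul(-445, -39) = 17355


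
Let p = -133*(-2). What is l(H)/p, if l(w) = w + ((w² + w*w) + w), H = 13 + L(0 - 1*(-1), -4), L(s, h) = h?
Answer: 90/133 ≈ 0.67669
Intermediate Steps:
p = 266
H = 9 (H = 13 - 4 = 9)
l(w) = 2*w + 2*w² (l(w) = w + ((w² + w²) + w) = w + (2*w² + w) = w + (w + 2*w²) = 2*w + 2*w²)
l(H)/p = (2*9*(1 + 9))/266 = (2*9*10)*(1/266) = 180*(1/266) = 90/133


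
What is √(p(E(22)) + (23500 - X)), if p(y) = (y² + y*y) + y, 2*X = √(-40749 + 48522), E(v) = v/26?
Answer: √(15887540 - 338*√7773)/26 ≈ 153.16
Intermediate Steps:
E(v) = v/26 (E(v) = v*(1/26) = v/26)
X = √7773/2 (X = √(-40749 + 48522)/2 = √7773/2 ≈ 44.082)
p(y) = y + 2*y² (p(y) = (y² + y²) + y = 2*y² + y = y + 2*y²)
√(p(E(22)) + (23500 - X)) = √(((1/26)*22)*(1 + 2*((1/26)*22)) + (23500 - √7773/2)) = √(11*(1 + 2*(11/13))/13 + (23500 - √7773/2)) = √(11*(1 + 22/13)/13 + (23500 - √7773/2)) = √((11/13)*(35/13) + (23500 - √7773/2)) = √(385/169 + (23500 - √7773/2)) = √(3971885/169 - √7773/2)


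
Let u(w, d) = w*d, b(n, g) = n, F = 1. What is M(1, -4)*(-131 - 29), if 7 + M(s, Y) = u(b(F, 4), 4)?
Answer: 480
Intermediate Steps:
u(w, d) = d*w
M(s, Y) = -3 (M(s, Y) = -7 + 4*1 = -7 + 4 = -3)
M(1, -4)*(-131 - 29) = -3*(-131 - 29) = -3*(-160) = 480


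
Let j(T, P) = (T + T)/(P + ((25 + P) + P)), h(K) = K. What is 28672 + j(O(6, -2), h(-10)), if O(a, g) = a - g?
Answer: 143344/5 ≈ 28669.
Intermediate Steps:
j(T, P) = 2*T/(25 + 3*P) (j(T, P) = (2*T)/(P + (25 + 2*P)) = (2*T)/(25 + 3*P) = 2*T/(25 + 3*P))
28672 + j(O(6, -2), h(-10)) = 28672 + 2*(6 - 1*(-2))/(25 + 3*(-10)) = 28672 + 2*(6 + 2)/(25 - 30) = 28672 + 2*8/(-5) = 28672 + 2*8*(-⅕) = 28672 - 16/5 = 143344/5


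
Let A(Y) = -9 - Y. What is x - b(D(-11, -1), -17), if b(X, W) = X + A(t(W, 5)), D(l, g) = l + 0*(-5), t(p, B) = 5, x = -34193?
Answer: -34168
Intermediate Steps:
D(l, g) = l (D(l, g) = l + 0 = l)
b(X, W) = -14 + X (b(X, W) = X + (-9 - 1*5) = X + (-9 - 5) = X - 14 = -14 + X)
x - b(D(-11, -1), -17) = -34193 - (-14 - 11) = -34193 - 1*(-25) = -34193 + 25 = -34168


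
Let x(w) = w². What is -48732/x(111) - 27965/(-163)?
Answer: 112204483/669441 ≈ 167.61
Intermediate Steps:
-48732/x(111) - 27965/(-163) = -48732/(111²) - 27965/(-163) = -48732/12321 - 27965*(-1/163) = -48732*1/12321 + 27965/163 = -16244/4107 + 27965/163 = 112204483/669441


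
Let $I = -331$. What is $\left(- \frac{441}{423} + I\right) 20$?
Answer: $- \frac{312120}{47} \approx -6640.9$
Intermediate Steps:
$\left(- \frac{441}{423} + I\right) 20 = \left(- \frac{441}{423} - 331\right) 20 = \left(\left(-441\right) \frac{1}{423} - 331\right) 20 = \left(- \frac{49}{47} - 331\right) 20 = \left(- \frac{15606}{47}\right) 20 = - \frac{312120}{47}$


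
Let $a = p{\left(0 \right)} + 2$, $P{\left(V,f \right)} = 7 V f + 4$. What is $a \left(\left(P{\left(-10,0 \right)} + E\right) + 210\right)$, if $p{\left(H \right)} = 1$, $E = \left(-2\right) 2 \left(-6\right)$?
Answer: $714$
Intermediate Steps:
$P{\left(V,f \right)} = 4 + 7 V f$ ($P{\left(V,f \right)} = 7 V f + 4 = 4 + 7 V f$)
$E = 24$ ($E = \left(-4\right) \left(-6\right) = 24$)
$a = 3$ ($a = 1 + 2 = 3$)
$a \left(\left(P{\left(-10,0 \right)} + E\right) + 210\right) = 3 \left(\left(\left(4 + 7 \left(-10\right) 0\right) + 24\right) + 210\right) = 3 \left(\left(\left(4 + 0\right) + 24\right) + 210\right) = 3 \left(\left(4 + 24\right) + 210\right) = 3 \left(28 + 210\right) = 3 \cdot 238 = 714$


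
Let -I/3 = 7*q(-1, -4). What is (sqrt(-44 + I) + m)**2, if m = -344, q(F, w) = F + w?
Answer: (344 - sqrt(61))**2 ≈ 1.1302e+5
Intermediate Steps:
I = 105 (I = -21*(-1 - 4) = -21*(-5) = -3*(-35) = 105)
(sqrt(-44 + I) + m)**2 = (sqrt(-44 + 105) - 344)**2 = (sqrt(61) - 344)**2 = (-344 + sqrt(61))**2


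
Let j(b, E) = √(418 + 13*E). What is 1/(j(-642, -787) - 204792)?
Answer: -68264/13979924359 - I*√9813/41939773077 ≈ -4.883e-6 - 2.362e-9*I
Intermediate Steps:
1/(j(-642, -787) - 204792) = 1/(√(418 + 13*(-787)) - 204792) = 1/(√(418 - 10231) - 204792) = 1/(√(-9813) - 204792) = 1/(I*√9813 - 204792) = 1/(-204792 + I*√9813)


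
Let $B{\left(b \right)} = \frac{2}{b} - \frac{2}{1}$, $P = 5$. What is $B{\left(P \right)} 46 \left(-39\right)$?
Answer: $\frac{14352}{5} \approx 2870.4$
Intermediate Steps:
$B{\left(b \right)} = -2 + \frac{2}{b}$ ($B{\left(b \right)} = \frac{2}{b} - 2 = -2 + \frac{2}{b}$)
$B{\left(P \right)} 46 \left(-39\right) = \left(-2 + \frac{2}{5}\right) 46 \left(-39\right) = \left(- \frac{8}{5}\right) 46 \left(-39\right) = \left(- \frac{368}{5}\right) \left(-39\right) = \frac{14352}{5}$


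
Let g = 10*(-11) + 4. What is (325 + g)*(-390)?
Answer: -85410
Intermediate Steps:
g = -106 (g = -110 + 4 = -106)
(325 + g)*(-390) = (325 - 106)*(-390) = 219*(-390) = -85410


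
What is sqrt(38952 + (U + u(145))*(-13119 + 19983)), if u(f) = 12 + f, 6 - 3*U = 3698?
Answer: 2*I*sqrt(1832674) ≈ 2707.5*I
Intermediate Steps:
U = -3692/3 (U = 2 - 1/3*3698 = 2 - 3698/3 = -3692/3 ≈ -1230.7)
sqrt(38952 + (U + u(145))*(-13119 + 19983)) = sqrt(38952 + (-3692/3 + (12 + 145))*(-13119 + 19983)) = sqrt(38952 + (-3692/3 + 157)*6864) = sqrt(38952 - 3221/3*6864) = sqrt(38952 - 7369648) = sqrt(-7330696) = 2*I*sqrt(1832674)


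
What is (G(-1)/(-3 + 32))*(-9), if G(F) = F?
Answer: 9/29 ≈ 0.31034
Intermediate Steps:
(G(-1)/(-3 + 32))*(-9) = (-1/(-3 + 32))*(-9) = (-1/29)*(-9) = ((1/29)*(-1))*(-9) = -1/29*(-9) = 9/29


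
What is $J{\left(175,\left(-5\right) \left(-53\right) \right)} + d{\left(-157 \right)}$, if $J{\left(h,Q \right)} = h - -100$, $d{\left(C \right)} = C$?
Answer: $118$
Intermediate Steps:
$J{\left(h,Q \right)} = 100 + h$ ($J{\left(h,Q \right)} = h + 100 = 100 + h$)
$J{\left(175,\left(-5\right) \left(-53\right) \right)} + d{\left(-157 \right)} = \left(100 + 175\right) - 157 = 275 - 157 = 118$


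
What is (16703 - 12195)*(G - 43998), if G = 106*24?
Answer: -186874632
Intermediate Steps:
G = 2544
(16703 - 12195)*(G - 43998) = (16703 - 12195)*(2544 - 43998) = 4508*(-41454) = -186874632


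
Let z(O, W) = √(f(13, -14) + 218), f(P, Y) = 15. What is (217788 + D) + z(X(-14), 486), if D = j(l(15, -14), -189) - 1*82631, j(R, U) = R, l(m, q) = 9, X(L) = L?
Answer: 135166 + √233 ≈ 1.3518e+5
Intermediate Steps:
z(O, W) = √233 (z(O, W) = √(15 + 218) = √233)
D = -82622 (D = 9 - 1*82631 = 9 - 82631 = -82622)
(217788 + D) + z(X(-14), 486) = (217788 - 82622) + √233 = 135166 + √233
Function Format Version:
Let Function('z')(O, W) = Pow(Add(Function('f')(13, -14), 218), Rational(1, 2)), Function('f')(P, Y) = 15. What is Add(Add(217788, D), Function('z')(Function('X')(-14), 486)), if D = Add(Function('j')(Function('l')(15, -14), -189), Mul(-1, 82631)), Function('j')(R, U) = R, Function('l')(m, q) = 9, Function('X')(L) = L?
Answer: Add(135166, Pow(233, Rational(1, 2))) ≈ 1.3518e+5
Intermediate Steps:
Function('z')(O, W) = Pow(233, Rational(1, 2)) (Function('z')(O, W) = Pow(Add(15, 218), Rational(1, 2)) = Pow(233, Rational(1, 2)))
D = -82622 (D = Add(9, Mul(-1, 82631)) = Add(9, -82631) = -82622)
Add(Add(217788, D), Function('z')(Function('X')(-14), 486)) = Add(Add(217788, -82622), Pow(233, Rational(1, 2))) = Add(135166, Pow(233, Rational(1, 2)))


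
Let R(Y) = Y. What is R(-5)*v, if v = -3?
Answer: 15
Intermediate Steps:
R(-5)*v = -5*(-3) = 15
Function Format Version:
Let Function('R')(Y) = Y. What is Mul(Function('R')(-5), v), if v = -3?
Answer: 15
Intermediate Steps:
Mul(Function('R')(-5), v) = Mul(-5, -3) = 15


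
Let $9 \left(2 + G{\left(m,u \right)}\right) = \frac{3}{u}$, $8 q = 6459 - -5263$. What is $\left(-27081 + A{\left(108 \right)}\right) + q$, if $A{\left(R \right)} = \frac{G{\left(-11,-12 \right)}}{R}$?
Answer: $- \frac{99594109}{3888} \approx -25616.0$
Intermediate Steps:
$q = \frac{5861}{4}$ ($q = \frac{6459 - -5263}{8} = \frac{6459 + 5263}{8} = \frac{1}{8} \cdot 11722 = \frac{5861}{4} \approx 1465.3$)
$G{\left(m,u \right)} = -2 + \frac{1}{3 u}$ ($G{\left(m,u \right)} = -2 + \frac{3 \frac{1}{u}}{9} = -2 + \frac{1}{3 u}$)
$A{\left(R \right)} = - \frac{73}{36 R}$ ($A{\left(R \right)} = \frac{-2 + \frac{1}{3 \left(-12\right)}}{R} = \frac{-2 + \frac{1}{3} \left(- \frac{1}{12}\right)}{R} = \frac{-2 - \frac{1}{36}}{R} = - \frac{73}{36 R}$)
$\left(-27081 + A{\left(108 \right)}\right) + q = \left(-27081 - \frac{73}{36 \cdot 108}\right) + \frac{5861}{4} = \left(-27081 - \frac{73}{3888}\right) + \frac{5861}{4} = - \frac{105291001}{3888} + \frac{5861}{4} = - \frac{99594109}{3888}$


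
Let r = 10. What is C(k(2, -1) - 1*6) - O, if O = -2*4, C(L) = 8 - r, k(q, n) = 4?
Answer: 6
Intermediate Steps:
C(L) = -2 (C(L) = 8 - 1*10 = 8 - 10 = -2)
O = -8
C(k(2, -1) - 1*6) - O = -2 - 1*(-8) = -2 + 8 = 6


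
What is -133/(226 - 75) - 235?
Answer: -35618/151 ≈ -235.88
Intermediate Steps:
-133/(226 - 75) - 235 = -133/151 - 235 = -35618/151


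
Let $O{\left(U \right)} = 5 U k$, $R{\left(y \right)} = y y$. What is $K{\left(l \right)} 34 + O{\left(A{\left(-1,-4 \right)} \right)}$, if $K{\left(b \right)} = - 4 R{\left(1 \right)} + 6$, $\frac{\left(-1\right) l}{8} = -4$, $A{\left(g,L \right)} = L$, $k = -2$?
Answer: $108$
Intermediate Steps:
$R{\left(y \right)} = y^{2}$
$O{\left(U \right)} = - 10 U$ ($O{\left(U \right)} = 5 U \left(-2\right) = - 10 U$)
$l = 32$ ($l = \left(-8\right) \left(-4\right) = 32$)
$K{\left(b \right)} = 2$ ($K{\left(b \right)} = - 4 \cdot 1^{2} + 6 = \left(-4\right) 1 + 6 = -4 + 6 = 2$)
$K{\left(l \right)} 34 + O{\left(A{\left(-1,-4 \right)} \right)} = 2 \cdot 34 - -40 = 68 + 40 = 108$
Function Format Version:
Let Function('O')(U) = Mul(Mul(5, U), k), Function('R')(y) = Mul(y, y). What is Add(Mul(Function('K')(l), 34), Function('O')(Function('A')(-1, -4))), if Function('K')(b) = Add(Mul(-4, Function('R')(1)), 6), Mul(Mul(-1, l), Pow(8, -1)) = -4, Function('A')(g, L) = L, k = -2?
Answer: 108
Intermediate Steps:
Function('R')(y) = Pow(y, 2)
Function('O')(U) = Mul(-10, U) (Function('O')(U) = Mul(Mul(5, U), -2) = Mul(-10, U))
l = 32 (l = Mul(-8, -4) = 32)
Function('K')(b) = 2 (Function('K')(b) = Add(Mul(-4, Pow(1, 2)), 6) = Add(Mul(-4, 1), 6) = Add(-4, 6) = 2)
Add(Mul(Function('K')(l), 34), Function('O')(Function('A')(-1, -4))) = Add(Mul(2, 34), Mul(-10, -4)) = Add(68, 40) = 108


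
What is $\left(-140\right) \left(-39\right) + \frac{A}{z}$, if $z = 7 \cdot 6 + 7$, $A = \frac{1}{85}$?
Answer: $\frac{22740901}{4165} \approx 5460.0$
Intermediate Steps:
$A = \frac{1}{85} \approx 0.011765$
$z = 49$ ($z = 42 + 7 = 49$)
$\left(-140\right) \left(-39\right) + \frac{A}{z} = \left(-140\right) \left(-39\right) + \frac{1}{85 \cdot 49} = 5460 + \frac{1}{85} \cdot \frac{1}{49} = 5460 + \frac{1}{4165} = \frac{22740901}{4165}$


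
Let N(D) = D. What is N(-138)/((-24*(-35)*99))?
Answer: -23/13860 ≈ -0.0016595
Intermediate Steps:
N(-138)/((-24*(-35)*99)) = -138/(-24*(-35)*99) = -138/(840*99) = -138/83160 = -138*1/83160 = -23/13860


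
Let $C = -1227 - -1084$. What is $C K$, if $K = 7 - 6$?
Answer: $-143$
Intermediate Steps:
$K = 1$
$C = -143$ ($C = -1227 + 1084 = -143$)
$C K = \left(-143\right) 1 = -143$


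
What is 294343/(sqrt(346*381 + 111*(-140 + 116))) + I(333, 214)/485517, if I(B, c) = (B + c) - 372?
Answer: 175/485517 + 294343*sqrt(129162)/129162 ≈ 819.00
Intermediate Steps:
I(B, c) = -372 + B + c
294343/(sqrt(346*381 + 111*(-140 + 116))) + I(333, 214)/485517 = 294343/(sqrt(346*381 + 111*(-140 + 116))) + (-372 + 333 + 214)/485517 = 294343/(sqrt(131826 + 111*(-24))) + 175*(1/485517) = 294343/(sqrt(131826 - 2664)) + 175/485517 = 294343/(sqrt(129162)) + 175/485517 = 294343*(sqrt(129162)/129162) + 175/485517 = 294343*sqrt(129162)/129162 + 175/485517 = 175/485517 + 294343*sqrt(129162)/129162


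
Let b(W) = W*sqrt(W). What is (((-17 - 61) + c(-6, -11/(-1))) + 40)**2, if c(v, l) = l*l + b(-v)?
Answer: 7105 + 996*sqrt(6) ≈ 9544.7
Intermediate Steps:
b(W) = W**(3/2)
c(v, l) = l**2 + (-v)**(3/2) (c(v, l) = l*l + (-v)**(3/2) = l**2 + (-v)**(3/2))
(((-17 - 61) + c(-6, -11/(-1))) + 40)**2 = (((-17 - 61) + ((-11/(-1))**2 + (-1*(-6))**(3/2))) + 40)**2 = ((-78 + ((-11*(-1))**2 + 6**(3/2))) + 40)**2 = ((-78 + (11**2 + 6*sqrt(6))) + 40)**2 = ((-78 + (121 + 6*sqrt(6))) + 40)**2 = ((43 + 6*sqrt(6)) + 40)**2 = (83 + 6*sqrt(6))**2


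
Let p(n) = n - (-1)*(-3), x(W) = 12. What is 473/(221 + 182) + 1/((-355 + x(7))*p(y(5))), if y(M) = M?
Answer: 324075/276458 ≈ 1.1722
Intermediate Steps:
p(n) = -3 + n (p(n) = n - 1*3 = n - 3 = -3 + n)
473/(221 + 182) + 1/((-355 + x(7))*p(y(5))) = 473/(221 + 182) + 1/((-355 + 12)*(-3 + 5)) = 473/403 + 1/(-343*2) = 473*(1/403) - 1/343*1/2 = 473/403 - 1/686 = 324075/276458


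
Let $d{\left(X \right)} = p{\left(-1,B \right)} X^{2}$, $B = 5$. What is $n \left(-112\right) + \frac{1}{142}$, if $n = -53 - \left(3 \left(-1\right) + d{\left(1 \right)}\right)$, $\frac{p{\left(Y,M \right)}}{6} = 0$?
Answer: $\frac{795201}{142} \approx 5600.0$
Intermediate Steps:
$p{\left(Y,M \right)} = 0$ ($p{\left(Y,M \right)} = 6 \cdot 0 = 0$)
$d{\left(X \right)} = 0$ ($d{\left(X \right)} = 0 X^{2} = 0$)
$n = -50$ ($n = -53 - \left(3 \left(-1\right) + 0\right) = -53 - \left(-3 + 0\right) = -53 - -3 = -53 + 3 = -50$)
$n \left(-112\right) + \frac{1}{142} = \left(-50\right) \left(-112\right) + \frac{1}{142} = 5600 + \frac{1}{142} = \frac{795201}{142}$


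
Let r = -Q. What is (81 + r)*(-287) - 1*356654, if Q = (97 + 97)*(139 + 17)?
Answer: 8305867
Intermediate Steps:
Q = 30264 (Q = 194*156 = 30264)
r = -30264 (r = -1*30264 = -30264)
(81 + r)*(-287) - 1*356654 = (81 - 30264)*(-287) - 1*356654 = -30183*(-287) - 356654 = 8662521 - 356654 = 8305867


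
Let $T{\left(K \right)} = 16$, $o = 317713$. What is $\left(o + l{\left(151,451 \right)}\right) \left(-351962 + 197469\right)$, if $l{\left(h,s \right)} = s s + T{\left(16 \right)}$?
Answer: $-80510937090$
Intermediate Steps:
$l{\left(h,s \right)} = 16 + s^{2}$ ($l{\left(h,s \right)} = s s + 16 = s^{2} + 16 = 16 + s^{2}$)
$\left(o + l{\left(151,451 \right)}\right) \left(-351962 + 197469\right) = \left(317713 + \left(16 + 451^{2}\right)\right) \left(-351962 + 197469\right) = \left(317713 + \left(16 + 203401\right)\right) \left(-154493\right) = \left(317713 + 203417\right) \left(-154493\right) = 521130 \left(-154493\right) = -80510937090$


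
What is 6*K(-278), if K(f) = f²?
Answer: 463704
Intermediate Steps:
6*K(-278) = 6*(-278)² = 6*77284 = 463704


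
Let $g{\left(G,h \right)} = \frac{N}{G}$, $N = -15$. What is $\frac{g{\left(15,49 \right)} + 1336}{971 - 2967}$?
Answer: $- \frac{1335}{1996} \approx -0.66884$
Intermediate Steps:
$g{\left(G,h \right)} = - \frac{15}{G}$
$\frac{g{\left(15,49 \right)} + 1336}{971 - 2967} = \frac{- \frac{15}{15} + 1336}{971 - 2967} = \frac{\left(-15\right) \frac{1}{15} + 1336}{-1996} = \left(-1 + 1336\right) \left(- \frac{1}{1996}\right) = 1335 \left(- \frac{1}{1996}\right) = - \frac{1335}{1996}$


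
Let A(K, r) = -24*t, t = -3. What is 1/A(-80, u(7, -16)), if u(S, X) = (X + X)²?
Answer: 1/72 ≈ 0.013889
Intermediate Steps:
u(S, X) = 4*X² (u(S, X) = (2*X)² = 4*X²)
A(K, r) = 72 (A(K, r) = -24*(-3) = 72)
1/A(-80, u(7, -16)) = 1/72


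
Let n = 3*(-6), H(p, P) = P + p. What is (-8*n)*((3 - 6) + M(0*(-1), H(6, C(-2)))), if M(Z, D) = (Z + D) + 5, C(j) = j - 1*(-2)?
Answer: 1152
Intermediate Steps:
C(j) = 2 + j (C(j) = j + 2 = 2 + j)
n = -18
M(Z, D) = 5 + D + Z (M(Z, D) = (D + Z) + 5 = 5 + D + Z)
(-8*n)*((3 - 6) + M(0*(-1), H(6, C(-2)))) = (-8*(-18))*((3 - 6) + (5 + ((2 - 2) + 6) + 0*(-1))) = 144*(-3 + (5 + (0 + 6) + 0)) = 144*(-3 + (5 + 6 + 0)) = 144*(-3 + 11) = 144*8 = 1152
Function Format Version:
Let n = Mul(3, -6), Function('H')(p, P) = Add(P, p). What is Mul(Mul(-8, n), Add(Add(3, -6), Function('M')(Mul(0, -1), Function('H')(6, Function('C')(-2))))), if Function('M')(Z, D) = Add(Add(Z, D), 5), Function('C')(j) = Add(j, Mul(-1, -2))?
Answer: 1152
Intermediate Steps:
Function('C')(j) = Add(2, j) (Function('C')(j) = Add(j, 2) = Add(2, j))
n = -18
Function('M')(Z, D) = Add(5, D, Z) (Function('M')(Z, D) = Add(Add(D, Z), 5) = Add(5, D, Z))
Mul(Mul(-8, n), Add(Add(3, -6), Function('M')(Mul(0, -1), Function('H')(6, Function('C')(-2))))) = Mul(Mul(-8, -18), Add(Add(3, -6), Add(5, Add(Add(2, -2), 6), Mul(0, -1)))) = Mul(144, Add(-3, Add(5, Add(0, 6), 0))) = Mul(144, Add(-3, Add(5, 6, 0))) = Mul(144, Add(-3, 11)) = Mul(144, 8) = 1152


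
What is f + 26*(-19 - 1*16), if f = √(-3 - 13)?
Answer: -910 + 4*I ≈ -910.0 + 4.0*I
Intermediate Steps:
f = 4*I (f = √(-16) = 4*I ≈ 4.0*I)
f + 26*(-19 - 1*16) = 4*I + 26*(-19 - 1*16) = 4*I + 26*(-19 - 16) = 4*I + 26*(-35) = 4*I - 910 = -910 + 4*I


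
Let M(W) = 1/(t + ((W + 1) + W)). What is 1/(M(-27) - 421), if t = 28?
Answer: -25/10526 ≈ -0.0023751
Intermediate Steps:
M(W) = 1/(29 + 2*W) (M(W) = 1/(28 + ((W + 1) + W)) = 1/(28 + ((1 + W) + W)) = 1/(28 + (1 + 2*W)) = 1/(29 + 2*W))
1/(M(-27) - 421) = 1/(1/(29 + 2*(-27)) - 421) = 1/(1/(29 - 54) - 421) = 1/(1/(-25) - 421) = 1/(-1/25 - 421) = 1/(-10526/25) = -25/10526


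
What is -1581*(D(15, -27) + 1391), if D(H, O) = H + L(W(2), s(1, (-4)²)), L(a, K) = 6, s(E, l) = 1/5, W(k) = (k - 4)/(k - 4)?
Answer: -2232372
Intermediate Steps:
W(k) = 1 (W(k) = (-4 + k)/(-4 + k) = 1)
s(E, l) = ⅕
D(H, O) = 6 + H (D(H, O) = H + 6 = 6 + H)
-1581*(D(15, -27) + 1391) = -1581*((6 + 15) + 1391) = -1581*(21 + 1391) = -1581*1412 = -2232372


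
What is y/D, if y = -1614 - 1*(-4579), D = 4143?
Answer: 2965/4143 ≈ 0.71566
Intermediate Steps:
y = 2965 (y = -1614 + 4579 = 2965)
y/D = 2965/4143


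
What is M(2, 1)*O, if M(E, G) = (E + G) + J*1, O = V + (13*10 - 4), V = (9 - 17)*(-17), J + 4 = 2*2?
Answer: 786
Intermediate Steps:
J = 0 (J = -4 + 2*2 = -4 + 4 = 0)
V = 136 (V = -8*(-17) = 136)
O = 262 (O = 136 + (13*10 - 4) = 136 + (130 - 4) = 136 + 126 = 262)
M(E, G) = E + G (M(E, G) = (E + G) + 0*1 = (E + G) + 0 = E + G)
M(2, 1)*O = (2 + 1)*262 = 3*262 = 786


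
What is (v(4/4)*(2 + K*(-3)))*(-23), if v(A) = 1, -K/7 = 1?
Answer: -529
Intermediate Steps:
K = -7 (K = -7*1 = -7)
(v(4/4)*(2 + K*(-3)))*(-23) = (1*(2 - 7*(-3)))*(-23) = (1*(2 + 21))*(-23) = (1*23)*(-23) = 23*(-23) = -529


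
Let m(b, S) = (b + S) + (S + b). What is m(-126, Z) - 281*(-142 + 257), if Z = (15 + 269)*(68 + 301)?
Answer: 177025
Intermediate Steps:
Z = 104796 (Z = 284*369 = 104796)
m(b, S) = 2*S + 2*b (m(b, S) = (S + b) + (S + b) = 2*S + 2*b)
m(-126, Z) - 281*(-142 + 257) = (2*104796 + 2*(-126)) - 281*(-142 + 257) = (209592 - 252) - 281*115 = 209340 - 1*32315 = 209340 - 32315 = 177025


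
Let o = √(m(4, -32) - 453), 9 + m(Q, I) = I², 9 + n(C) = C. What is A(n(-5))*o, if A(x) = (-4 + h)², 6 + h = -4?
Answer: 196*√562 ≈ 4646.5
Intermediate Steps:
h = -10 (h = -6 - 4 = -10)
n(C) = -9 + C
A(x) = 196 (A(x) = (-4 - 10)² = (-14)² = 196)
m(Q, I) = -9 + I²
o = √562 (o = √((-9 + (-32)²) - 453) = √((-9 + 1024) - 453) = √(1015 - 453) = √562 ≈ 23.707)
A(n(-5))*o = 196*√562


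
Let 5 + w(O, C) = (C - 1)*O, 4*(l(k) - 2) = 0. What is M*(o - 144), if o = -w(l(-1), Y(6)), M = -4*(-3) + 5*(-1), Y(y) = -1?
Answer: -945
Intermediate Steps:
l(k) = 2 (l(k) = 2 + (1/4)*0 = 2 + 0 = 2)
w(O, C) = -5 + O*(-1 + C) (w(O, C) = -5 + (C - 1)*O = -5 + (-1 + C)*O = -5 + O*(-1 + C))
M = 7 (M = 12 - 5 = 7)
o = 9 (o = -(-5 - 1*2 - 1*2) = -(-5 - 2 - 2) = -1*(-9) = 9)
M*(o - 144) = 7*(9 - 144) = 7*(-135) = -945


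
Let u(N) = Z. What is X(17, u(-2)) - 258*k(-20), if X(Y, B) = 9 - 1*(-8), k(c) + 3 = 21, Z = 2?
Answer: -4627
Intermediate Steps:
k(c) = 18 (k(c) = -3 + 21 = 18)
u(N) = 2
X(Y, B) = 17 (X(Y, B) = 9 + 8 = 17)
X(17, u(-2)) - 258*k(-20) = 17 - 258*18 = 17 - 4644 = -4627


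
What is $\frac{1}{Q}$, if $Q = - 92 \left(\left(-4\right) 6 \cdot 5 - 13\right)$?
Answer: $\frac{1}{12236} \approx 8.1726 \cdot 10^{-5}$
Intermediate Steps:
$Q = 12236$ ($Q = - 92 \left(\left(-24\right) 5 - 13\right) = - 92 \left(-120 - 13\right) = \left(-92\right) \left(-133\right) = 12236$)
$\frac{1}{Q} = \frac{1}{12236}$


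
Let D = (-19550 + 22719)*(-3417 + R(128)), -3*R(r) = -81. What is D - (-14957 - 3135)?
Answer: -10724818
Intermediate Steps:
R(r) = 27 (R(r) = -⅓*(-81) = 27)
D = -10742910 (D = (-19550 + 22719)*(-3417 + 27) = 3169*(-3390) = -10742910)
D - (-14957 - 3135) = -10742910 - (-14957 - 3135) = -10742910 - 1*(-18092) = -10742910 + 18092 = -10724818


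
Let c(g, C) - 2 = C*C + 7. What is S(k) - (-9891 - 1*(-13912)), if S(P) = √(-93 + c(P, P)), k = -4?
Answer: -4021 + 2*I*√17 ≈ -4021.0 + 8.2462*I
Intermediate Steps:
c(g, C) = 9 + C² (c(g, C) = 2 + (C*C + 7) = 2 + (C² + 7) = 2 + (7 + C²) = 9 + C²)
S(P) = √(-84 + P²) (S(P) = √(-93 + (9 + P²)) = √(-84 + P²))
S(k) - (-9891 - 1*(-13912)) = √(-84 + (-4)²) - (-9891 - 1*(-13912)) = √(-84 + 16) - (-9891 + 13912) = √(-68) - 1*4021 = 2*I*√17 - 4021 = -4021 + 2*I*√17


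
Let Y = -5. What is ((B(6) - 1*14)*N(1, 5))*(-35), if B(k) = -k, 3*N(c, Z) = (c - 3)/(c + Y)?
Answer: 350/3 ≈ 116.67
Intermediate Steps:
N(c, Z) = (-3 + c)/(3*(-5 + c)) (N(c, Z) = ((c - 3)/(c - 5))/3 = ((-3 + c)/(-5 + c))/3 = (-3 + c)/(3*(-5 + c)))
((B(6) - 1*14)*N(1, 5))*(-35) = ((-1*6 - 1*14)*((-3 + 1)/(3*(-5 + 1))))*(-35) = ((-6 - 14)*((⅓)*(-2)/(-4)))*(-35) = -20*(-1)*(-2)/(3*4)*(-35) = -20*⅙*(-35) = -10/3*(-35) = 350/3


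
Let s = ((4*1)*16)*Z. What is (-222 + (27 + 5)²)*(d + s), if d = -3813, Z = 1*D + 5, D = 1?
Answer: -2750058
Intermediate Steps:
Z = 6 (Z = 1*1 + 5 = 1 + 5 = 6)
s = 384 (s = ((4*1)*16)*6 = (4*16)*6 = 64*6 = 384)
(-222 + (27 + 5)²)*(d + s) = (-222 + (27 + 5)²)*(-3813 + 384) = (-222 + 32²)*(-3429) = (-222 + 1024)*(-3429) = 802*(-3429) = -2750058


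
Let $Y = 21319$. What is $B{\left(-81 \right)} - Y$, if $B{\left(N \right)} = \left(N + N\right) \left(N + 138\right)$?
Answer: $-30553$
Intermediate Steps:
$B{\left(N \right)} = 2 N \left(138 + N\right)$
$B{\left(-81 \right)} - Y = 2 \left(-81\right) \left(138 - 81\right) - 21319 = 2 \left(-81\right) 57 - 21319 = -9234 - 21319 = -30553$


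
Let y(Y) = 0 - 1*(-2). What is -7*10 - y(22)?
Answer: -72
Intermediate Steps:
y(Y) = 2 (y(Y) = 0 + 2 = 2)
-7*10 - y(22) = -7*10 - 1*2 = -70 - 2 = -72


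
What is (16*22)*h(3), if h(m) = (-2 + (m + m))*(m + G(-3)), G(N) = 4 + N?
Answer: 5632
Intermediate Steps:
h(m) = (1 + m)*(-2 + 2*m) (h(m) = (-2 + (m + m))*(m + (4 - 3)) = (-2 + 2*m)*(m + 1) = (-2 + 2*m)*(1 + m) = (1 + m)*(-2 + 2*m))
(16*22)*h(3) = (16*22)*(-2 + 2*3²) = 352*(-2 + 2*9) = 352*(-2 + 18) = 352*16 = 5632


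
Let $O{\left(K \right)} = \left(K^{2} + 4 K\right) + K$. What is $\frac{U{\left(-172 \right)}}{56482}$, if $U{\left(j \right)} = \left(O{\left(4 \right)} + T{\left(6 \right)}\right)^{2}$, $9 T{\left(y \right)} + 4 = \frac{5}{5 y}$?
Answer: $\frac{3690241}{164701512} \approx 0.022406$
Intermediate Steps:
$T{\left(y \right)} = - \frac{4}{9} + \frac{1}{9 y}$ ($T{\left(y \right)} = - \frac{4}{9} + \frac{5 \frac{1}{5 y}}{9} = - \frac{4}{9} + \frac{1}{9 y}$)
$O{\left(K \right)} = K^{2} + 5 K$
$U{\left(j \right)} = \frac{3690241}{2916}$ ($U{\left(j \right)} = \left(4 \left(5 + 4\right) + \frac{1 - 24}{9 \cdot 6}\right)^{2} = \left(4 \cdot 9 + \frac{1}{9} \cdot \frac{1}{6} \left(1 - 24\right)\right)^{2} = \left(36 + \frac{1}{9} \cdot \frac{1}{6} \left(-23\right)\right)^{2} = \left(36 - \frac{23}{54}\right)^{2} = \left(\frac{1921}{54}\right)^{2} = \frac{3690241}{2916}$)
$\frac{U{\left(-172 \right)}}{56482} = \frac{3690241}{2916 \cdot 56482} = \frac{3690241}{2916} \cdot \frac{1}{56482} = \frac{3690241}{164701512}$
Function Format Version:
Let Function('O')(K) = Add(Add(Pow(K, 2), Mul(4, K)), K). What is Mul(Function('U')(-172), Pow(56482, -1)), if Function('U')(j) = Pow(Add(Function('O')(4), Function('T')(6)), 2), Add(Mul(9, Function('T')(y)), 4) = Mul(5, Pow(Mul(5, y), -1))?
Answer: Rational(3690241, 164701512) ≈ 0.022406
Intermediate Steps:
Function('T')(y) = Add(Rational(-4, 9), Mul(Rational(1, 9), Pow(y, -1))) (Function('T')(y) = Add(Rational(-4, 9), Mul(Rational(1, 9), Mul(5, Pow(Mul(5, y), -1)))) = Add(Rational(-4, 9), Mul(Rational(1, 9), Mul(5, Mul(Rational(1, 5), Pow(y, -1))))) = Add(Rational(-4, 9), Mul(Rational(1, 9), Pow(y, -1))))
Function('O')(K) = Add(Pow(K, 2), Mul(5, K))
Function('U')(j) = Rational(3690241, 2916) (Function('U')(j) = Pow(Add(Mul(4, Add(5, 4)), Mul(Rational(1, 9), Pow(6, -1), Add(1, Mul(-4, 6)))), 2) = Pow(Add(Mul(4, 9), Mul(Rational(1, 9), Rational(1, 6), Add(1, -24))), 2) = Pow(Add(36, Mul(Rational(1, 9), Rational(1, 6), -23)), 2) = Pow(Add(36, Rational(-23, 54)), 2) = Pow(Rational(1921, 54), 2) = Rational(3690241, 2916))
Mul(Function('U')(-172), Pow(56482, -1)) = Mul(Rational(3690241, 2916), Pow(56482, -1)) = Mul(Rational(3690241, 2916), Rational(1, 56482)) = Rational(3690241, 164701512)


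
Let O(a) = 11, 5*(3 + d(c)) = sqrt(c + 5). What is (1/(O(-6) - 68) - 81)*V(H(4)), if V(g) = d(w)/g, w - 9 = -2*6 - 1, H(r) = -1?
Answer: -64652/285 ≈ -226.85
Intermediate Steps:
w = -4 (w = 9 + (-2*6 - 1) = 9 + (-12 - 1) = 9 - 13 = -4)
d(c) = -3 + sqrt(5 + c)/5 (d(c) = -3 + sqrt(c + 5)/5 = -3 + sqrt(5 + c)/5)
V(g) = -14/(5*g) (V(g) = (-3 + sqrt(5 - 4)/5)/g = (-3 + sqrt(1)/5)/g = (-3 + (1/5)*1)/g = (-3 + 1/5)/g = -14/(5*g))
(1/(O(-6) - 68) - 81)*V(H(4)) = (1/(11 - 68) - 81)*(-14/5/(-1)) = (1/(-57) - 81)*(-14/5*(-1)) = (-1/57 - 81)*(14/5) = -4618/57*14/5 = -64652/285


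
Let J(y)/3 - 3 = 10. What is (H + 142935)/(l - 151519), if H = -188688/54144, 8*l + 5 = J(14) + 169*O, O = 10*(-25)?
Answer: -161226749/176865888 ≈ -0.91158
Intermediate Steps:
J(y) = 39 (J(y) = 9 + 3*10 = 9 + 30 = 39)
O = -250
l = -5277 (l = -5/8 + (39 + 169*(-250))/8 = -5/8 + (39 - 42250)/8 = -5/8 + (⅛)*(-42211) = -5/8 - 42211/8 = -5277)
H = -3931/1128 (H = -188688*1/54144 = -3931/1128 ≈ -3.4849)
(H + 142935)/(l - 151519) = (-3931/1128 + 142935)/(-5277 - 151519) = (161226749/1128)/(-156796) = (161226749/1128)*(-1/156796) = -161226749/176865888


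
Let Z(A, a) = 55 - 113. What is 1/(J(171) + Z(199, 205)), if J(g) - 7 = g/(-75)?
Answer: -25/1332 ≈ -0.018769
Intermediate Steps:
Z(A, a) = -58
J(g) = 7 - g/75 (J(g) = 7 + g/(-75) = 7 + g*(-1/75) = 7 - g/75)
1/(J(171) + Z(199, 205)) = 1/((7 - 1/75*171) - 58) = 1/((7 - 57/25) - 58) = 1/(118/25 - 58) = 1/(-1332/25) = -25/1332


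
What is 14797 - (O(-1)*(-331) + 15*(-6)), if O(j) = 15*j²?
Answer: 19852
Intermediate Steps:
14797 - (O(-1)*(-331) + 15*(-6)) = 14797 - ((15*(-1)²)*(-331) + 15*(-6)) = 14797 - ((15*1)*(-331) - 90) = 14797 - (15*(-331) - 90) = 14797 - (-4965 - 90) = 14797 - 1*(-5055) = 14797 + 5055 = 19852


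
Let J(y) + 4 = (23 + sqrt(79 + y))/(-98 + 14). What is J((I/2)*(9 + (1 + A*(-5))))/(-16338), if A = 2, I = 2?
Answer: 359/1372392 + sqrt(79)/1372392 ≈ 0.00026806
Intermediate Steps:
J(y) = -359/84 - sqrt(79 + y)/84 (J(y) = -4 + (23 + sqrt(79 + y))/(-98 + 14) = -4 + (23 + sqrt(79 + y))/(-84) = -4 + (23 + sqrt(79 + y))*(-1/84) = -4 + (-23/84 - sqrt(79 + y)/84) = -359/84 - sqrt(79 + y)/84)
J((I/2)*(9 + (1 + A*(-5))))/(-16338) = (-359/84 - sqrt(79 + (2/2)*(9 + (1 + 2*(-5))))/84)/(-16338) = (-359/84 - sqrt(79 + (2*(1/2))*(9 + (1 - 10)))/84)*(-1/16338) = (-359/84 - sqrt(79 + 1*(9 - 9))/84)*(-1/16338) = (-359/84 - sqrt(79 + 1*0)/84)*(-1/16338) = (-359/84 - sqrt(79 + 0)/84)*(-1/16338) = (-359/84 - sqrt(79)/84)*(-1/16338) = 359/1372392 + sqrt(79)/1372392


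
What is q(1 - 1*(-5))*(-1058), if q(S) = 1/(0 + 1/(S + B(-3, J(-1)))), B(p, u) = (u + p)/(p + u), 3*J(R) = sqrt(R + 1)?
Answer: -7406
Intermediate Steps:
J(R) = sqrt(1 + R)/3 (J(R) = sqrt(R + 1)/3 = sqrt(1 + R)/3)
B(p, u) = 1 (B(p, u) = (p + u)/(p + u) = 1)
q(S) = 1 + S (q(S) = 1/(0 + 1/(S + 1)) = 1/(0 + 1/(1 + S)) = 1/(1/(1 + S)) = 1 + S)
q(1 - 1*(-5))*(-1058) = (1 + (1 - 1*(-5)))*(-1058) = (1 + (1 + 5))*(-1058) = (1 + 6)*(-1058) = 7*(-1058) = -7406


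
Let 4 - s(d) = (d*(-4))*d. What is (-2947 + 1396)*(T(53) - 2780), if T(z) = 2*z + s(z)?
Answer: -13285866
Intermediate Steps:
s(d) = 4 + 4*d**2 (s(d) = 4 - d*(-4)*d = 4 - (-4*d)*d = 4 - (-4)*d**2 = 4 + 4*d**2)
T(z) = 4 + 2*z + 4*z**2 (T(z) = 2*z + (4 + 4*z**2) = 4 + 2*z + 4*z**2)
(-2947 + 1396)*(T(53) - 2780) = (-2947 + 1396)*((4 + 2*53 + 4*53**2) - 2780) = -1551*((4 + 106 + 4*2809) - 2780) = -1551*((4 + 106 + 11236) - 2780) = -1551*(11346 - 2780) = -1551*8566 = -13285866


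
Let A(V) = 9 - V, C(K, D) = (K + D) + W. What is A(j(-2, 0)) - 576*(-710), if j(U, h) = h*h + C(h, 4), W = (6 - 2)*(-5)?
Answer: 408985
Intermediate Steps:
W = -20 (W = 4*(-5) = -20)
C(K, D) = -20 + D + K (C(K, D) = (K + D) - 20 = (D + K) - 20 = -20 + D + K)
j(U, h) = -16 + h + h**2 (j(U, h) = h*h + (-20 + 4 + h) = h**2 + (-16 + h) = -16 + h + h**2)
A(j(-2, 0)) - 576*(-710) = (9 - (-16 + 0 + 0**2)) - 576*(-710) = (9 - (-16 + 0 + 0)) + 408960 = (9 - 1*(-16)) + 408960 = (9 + 16) + 408960 = 25 + 408960 = 408985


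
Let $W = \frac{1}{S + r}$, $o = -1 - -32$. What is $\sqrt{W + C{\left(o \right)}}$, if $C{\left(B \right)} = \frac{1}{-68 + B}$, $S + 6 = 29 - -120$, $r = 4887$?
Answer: $\frac{i \sqrt{929247230}}{186110} \approx 0.16379 i$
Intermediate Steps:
$S = 143$ ($S = -6 + \left(29 - -120\right) = -6 + \left(29 + 120\right) = -6 + 149 = 143$)
$o = 31$ ($o = -1 + 32 = 31$)
$W = \frac{1}{5030}$ ($W = \frac{1}{143 + 4887} = \frac{1}{5030} \approx 0.00019881$)
$\sqrt{W + C{\left(o \right)}} = \sqrt{\frac{1}{5030} + \frac{1}{-68 + 31}} = \sqrt{\frac{1}{5030} + \frac{1}{-37}} = \sqrt{\frac{1}{5030} - \frac{1}{37}} = \sqrt{- \frac{4993}{186110}} = \frac{i \sqrt{929247230}}{186110}$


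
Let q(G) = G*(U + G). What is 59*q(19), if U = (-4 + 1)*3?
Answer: 11210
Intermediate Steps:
U = -9 (U = -3*3 = -9)
q(G) = G*(-9 + G)
59*q(19) = 59*(19*(-9 + 19)) = 59*(19*10) = 59*190 = 11210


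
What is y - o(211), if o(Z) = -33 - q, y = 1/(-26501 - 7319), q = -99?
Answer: -2232121/33820 ≈ -66.000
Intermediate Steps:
y = -1/33820 (y = 1/(-33820) = -1/33820 ≈ -2.9568e-5)
o(Z) = 66 (o(Z) = -33 - 1*(-99) = -33 + 99 = 66)
y - o(211) = -1/33820 - 1*66 = -1/33820 - 66 = -2232121/33820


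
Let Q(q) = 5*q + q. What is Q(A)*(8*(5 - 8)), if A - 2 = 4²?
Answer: -2592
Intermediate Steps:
A = 18 (A = 2 + 4² = 2 + 16 = 18)
Q(q) = 6*q
Q(A)*(8*(5 - 8)) = (6*18)*(8*(5 - 8)) = 108*(8*(-3)) = 108*(-24) = -2592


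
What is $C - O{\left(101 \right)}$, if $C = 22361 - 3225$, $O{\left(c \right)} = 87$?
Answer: $19049$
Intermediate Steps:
$C = 19136$ ($C = 22361 - 3225 = 19136$)
$C - O{\left(101 \right)} = 19136 - 87 = 19049$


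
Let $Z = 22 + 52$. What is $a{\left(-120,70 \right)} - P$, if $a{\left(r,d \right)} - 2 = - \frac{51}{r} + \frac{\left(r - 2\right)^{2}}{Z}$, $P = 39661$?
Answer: $- \frac{58397011}{1480} \approx -39457.0$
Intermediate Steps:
$Z = 74$
$a{\left(r,d \right)} = 2 - \frac{51}{r} + \frac{\left(-2 + r\right)^{2}}{74}$ ($a{\left(r,d \right)} = 2 + \left(- \frac{51}{r} + \frac{\left(r - 2\right)^{2}}{74}\right) = 2 + \left(- \frac{51}{r} + \left(-2 + r\right)^{2} \cdot \frac{1}{74}\right) = 2 + \left(- \frac{51}{r} + \frac{\left(-2 + r\right)^{2}}{74}\right) = 2 - \frac{51}{r} + \frac{\left(-2 + r\right)^{2}}{74}$)
$a{\left(-120,70 \right)} - P = \left(2 - \frac{51}{-120} + \frac{\left(-2 - 120\right)^{2}}{74}\right) - 39661 = \left(2 - - \frac{17}{40} + \frac{\left(-122\right)^{2}}{74}\right) - 39661 = \left(2 + \frac{17}{40} + \frac{1}{74} \cdot 14884\right) - 39661 = \left(2 + \frac{17}{40} + \frac{7442}{37}\right) - 39661 = \frac{301269}{1480} - 39661 = - \frac{58397011}{1480}$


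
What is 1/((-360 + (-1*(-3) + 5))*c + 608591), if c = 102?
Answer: 1/572687 ≈ 1.7462e-6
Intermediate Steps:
1/((-360 + (-1*(-3) + 5))*c + 608591) = 1/((-360 + (-1*(-3) + 5))*102 + 608591) = 1/((-360 + (3 + 5))*102 + 608591) = 1/((-360 + 8)*102 + 608591) = 1/(-352*102 + 608591) = 1/(-35904 + 608591) = 1/572687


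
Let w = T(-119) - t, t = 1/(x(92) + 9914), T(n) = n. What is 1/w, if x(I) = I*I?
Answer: -18378/2186983 ≈ -0.0084034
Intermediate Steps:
x(I) = I²
t = 1/18378 (t = 1/(92² + 9914) = 1/(8464 + 9914) = 1/18378 ≈ 5.4413e-5)
w = -2186983/18378 (w = -119 - 1*1/18378 = -119 - 1/18378 = -2186983/18378 ≈ -119.00)
1/w = 1/(-2186983/18378) = -18378/2186983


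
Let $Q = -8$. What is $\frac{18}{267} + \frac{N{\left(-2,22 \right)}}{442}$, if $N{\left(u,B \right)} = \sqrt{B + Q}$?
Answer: $\frac{6}{89} + \frac{\sqrt{14}}{442} \approx 0.075881$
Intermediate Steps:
$N{\left(u,B \right)} = \sqrt{-8 + B}$ ($N{\left(u,B \right)} = \sqrt{B - 8} = \sqrt{-8 + B}$)
$\frac{18}{267} + \frac{N{\left(-2,22 \right)}}{442} = \frac{18}{267} + \frac{\sqrt{-8 + 22}}{442} = 18 \cdot \frac{1}{267} + \sqrt{14} \cdot \frac{1}{442} = \frac{6}{89} + \frac{\sqrt{14}}{442}$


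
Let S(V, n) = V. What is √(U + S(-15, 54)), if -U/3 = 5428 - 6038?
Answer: 11*√15 ≈ 42.603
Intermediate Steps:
U = 1830 (U = -3*(5428 - 6038) = -3*(-610) = 1830)
√(U + S(-15, 54)) = √(1830 - 15) = √1815 = 11*√15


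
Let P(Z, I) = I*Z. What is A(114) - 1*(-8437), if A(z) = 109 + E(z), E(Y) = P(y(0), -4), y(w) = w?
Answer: 8546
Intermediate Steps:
E(Y) = 0 (E(Y) = -4*0 = 0)
A(z) = 109 (A(z) = 109 + 0 = 109)
A(114) - 1*(-8437) = 109 - 1*(-8437) = 109 + 8437 = 8546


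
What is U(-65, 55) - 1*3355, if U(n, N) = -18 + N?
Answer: -3318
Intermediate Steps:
U(-65, 55) - 1*3355 = (-18 + 55) - 1*3355 = 37 - 3355 = -3318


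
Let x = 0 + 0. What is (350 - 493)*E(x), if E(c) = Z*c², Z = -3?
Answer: 0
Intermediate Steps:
x = 0
E(c) = -3*c²
(350 - 493)*E(x) = (350 - 493)*(-3*0²) = -(-429)*0 = -143*0 = 0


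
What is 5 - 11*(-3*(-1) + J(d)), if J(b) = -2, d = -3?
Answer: -6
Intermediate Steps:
5 - 11*(-3*(-1) + J(d)) = 5 - 11*(-3*(-1) - 2) = 5 - 11*(3 - 2) = 5 - 11*1 = 5 - 11 = -6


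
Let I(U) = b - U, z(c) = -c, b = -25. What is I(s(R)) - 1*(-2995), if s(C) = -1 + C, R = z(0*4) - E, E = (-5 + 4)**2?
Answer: 2972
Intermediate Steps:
E = 1 (E = (-1)**2 = 1)
R = -1 (R = -0*4 - 1*1 = -1*0 - 1 = 0 - 1 = -1)
I(U) = -25 - U
I(s(R)) - 1*(-2995) = (-25 - (-1 - 1)) - 1*(-2995) = (-25 - 1*(-2)) + 2995 = (-25 + 2) + 2995 = -23 + 2995 = 2972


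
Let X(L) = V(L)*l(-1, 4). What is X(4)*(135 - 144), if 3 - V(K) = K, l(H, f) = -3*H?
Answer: 27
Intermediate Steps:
V(K) = 3 - K
X(L) = 9 - 3*L (X(L) = (3 - L)*(-3*(-1)) = (3 - L)*3 = 9 - 3*L)
X(4)*(135 - 144) = (9 - 3*4)*(135 - 144) = (9 - 12)*(-9) = -3*(-9) = 27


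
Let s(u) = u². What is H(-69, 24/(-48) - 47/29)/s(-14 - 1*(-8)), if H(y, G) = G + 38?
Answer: 2081/2088 ≈ 0.99665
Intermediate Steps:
H(y, G) = 38 + G
H(-69, 24/(-48) - 47/29)/s(-14 - 1*(-8)) = (38 + (24/(-48) - 47/29))/((-14 - 1*(-8))²) = (38 + (24*(-1/48) - 47*1/29))/((-14 + 8)²) = (38 + (-½ - 47/29))/((-6)²) = (38 - 123/58)/36 = (2081/58)*(1/36) = 2081/2088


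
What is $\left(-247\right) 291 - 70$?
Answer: $-71947$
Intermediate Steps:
$\left(-247\right) 291 - 70 = -71877 - 70 = -71947$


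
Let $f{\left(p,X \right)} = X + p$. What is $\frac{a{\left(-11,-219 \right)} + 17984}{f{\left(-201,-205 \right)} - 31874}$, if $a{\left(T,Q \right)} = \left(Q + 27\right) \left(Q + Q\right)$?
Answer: $- \frac{2552}{807} \approx -3.1623$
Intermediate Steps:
$a{\left(T,Q \right)} = 2 Q \left(27 + Q\right)$ ($a{\left(T,Q \right)} = \left(27 + Q\right) 2 Q = 2 Q \left(27 + Q\right)$)
$\frac{a{\left(-11,-219 \right)} + 17984}{f{\left(-201,-205 \right)} - 31874} = \frac{2 \left(-219\right) \left(27 - 219\right) + 17984}{\left(-205 - 201\right) - 31874} = \frac{2 \left(-219\right) \left(-192\right) + 17984}{-406 - 31874} = \frac{84096 + 17984}{-32280} = 102080 \left(- \frac{1}{32280}\right) = - \frac{2552}{807}$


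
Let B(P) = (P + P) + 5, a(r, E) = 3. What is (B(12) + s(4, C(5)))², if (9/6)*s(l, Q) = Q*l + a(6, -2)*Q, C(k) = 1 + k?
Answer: 3249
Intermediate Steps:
s(l, Q) = 2*Q + 2*Q*l/3 (s(l, Q) = 2*(Q*l + 3*Q)/3 = 2*(3*Q + Q*l)/3 = 2*Q + 2*Q*l/3)
B(P) = 5 + 2*P (B(P) = 2*P + 5 = 5 + 2*P)
(B(12) + s(4, C(5)))² = ((5 + 2*12) + 2*(1 + 5)*(3 + 4)/3)² = ((5 + 24) + (⅔)*6*7)² = (29 + 28)² = 57² = 3249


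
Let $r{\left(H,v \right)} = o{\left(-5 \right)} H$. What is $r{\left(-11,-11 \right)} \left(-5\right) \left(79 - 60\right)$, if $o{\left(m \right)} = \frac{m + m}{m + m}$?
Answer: $1045$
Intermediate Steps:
$o{\left(m \right)} = 1$ ($o{\left(m \right)} = \frac{2 m}{2 m} = 2 m \frac{1}{2 m} = 1$)
$r{\left(H,v \right)} = H$ ($r{\left(H,v \right)} = 1 H = H$)
$r{\left(-11,-11 \right)} \left(-5\right) \left(79 - 60\right) = \left(-11\right) \left(-5\right) \left(79 - 60\right) = 55 \left(79 - 60\right) = 55 \cdot 19 = 1045$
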